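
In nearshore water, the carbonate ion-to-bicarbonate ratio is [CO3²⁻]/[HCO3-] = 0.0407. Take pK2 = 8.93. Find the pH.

pH = 7.54

From K2 = [H⁺][CO3²⁻]/[HCO3-]:  pH = pK2 + log₁₀([CO3²⁻]/[HCO3-])
log₁₀(0.0407) = -1.390
pH = 8.93 + (-1.390) = 7.54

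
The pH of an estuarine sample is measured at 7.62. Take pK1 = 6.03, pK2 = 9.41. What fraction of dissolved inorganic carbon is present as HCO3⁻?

α₁ = 0.960

α₁ = 1 / (1 + [H⁺]/K1 + K2/[H⁺]) = 1 / (1 + 10^-1.59 + 10^-1.79)
   = 1 / (1 + 0.025704 + 0.016218) = 1/1.0419 = 0.9598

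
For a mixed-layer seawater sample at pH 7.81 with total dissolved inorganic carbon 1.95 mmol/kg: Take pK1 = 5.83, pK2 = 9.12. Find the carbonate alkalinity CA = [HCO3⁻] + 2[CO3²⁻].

CA = [HCO3⁻] + 2[CO3²⁻] = (α₁ + 2α₂)·DIC
At pH 7.81: [H⁺]/K1 = 10^-1.98 = 0.010471, K2/[H⁺] = 10^-1.31 = 0.048978
α₁ = 1/(1 + 0.010471 + 0.048978) = 1/1.0594 = 0.9439; α₂ = α₁·K2/[H⁺] = 0.04623
α₁ + 2α₂ = 1.0363
CA = 1.0363 × 1.95 = 2.02 mmol/kg

CA = 2.02 mmol/kg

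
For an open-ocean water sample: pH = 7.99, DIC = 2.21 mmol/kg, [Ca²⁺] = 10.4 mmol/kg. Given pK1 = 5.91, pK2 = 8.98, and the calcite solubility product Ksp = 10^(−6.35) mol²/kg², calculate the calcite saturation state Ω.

Ω = 4.74

α₂ = 1 / (1 + [H⁺]/K2 + [H⁺]²/(K1K2)) = 1 / (1 + 10^+0.99 + 10^-1.09)
   = 1 / (1 + 9.7724 + 0.081283) = 1/10.854 = 0.09213
[CO3²⁻] = α₂ × DIC = 0.09213 × 2.21 = 0.2036 mmol/kg
Ksp = 10^(−6.35) = 4.467×10^-7
Ω = [Ca²⁺][CO3²⁻]/Ksp = (10.4×10^-3)(2.036×10^-4) / 4.467×10^-7 = 4.74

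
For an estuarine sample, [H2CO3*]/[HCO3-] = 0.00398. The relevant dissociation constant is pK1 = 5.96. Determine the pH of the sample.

pH = 8.36

From K1 = [H⁺][HCO3-]/[H2CO3*]:  pH = pK1 − log₁₀([H2CO3*]/[HCO3-])
log₁₀(0.00398) = -2.400
pH = 5.96 − (-2.400) = 8.36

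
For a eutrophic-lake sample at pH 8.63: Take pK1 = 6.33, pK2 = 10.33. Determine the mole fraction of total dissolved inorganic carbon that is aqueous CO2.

α₀ = 1 / (1 + K1/[H⁺] + K1K2/[H⁺]²) = 1 / (1 + 10^+2.30 + 10^+0.60)
   = 1 / (1 + 199.53 + 3.9811) = 1/204.51 = 0.004890

α₀ = 0.00489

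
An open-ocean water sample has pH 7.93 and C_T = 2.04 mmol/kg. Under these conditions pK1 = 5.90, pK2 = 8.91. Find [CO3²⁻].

α₂ = 1 / (1 + [H⁺]/K2 + [H⁺]²/(K1K2)) = 1 / (1 + 10^+0.98 + 10^-1.05)
   = 1 / (1 + 9.5499 + 0.089125) = 1/10.639 = 0.09399
[CO3²⁻] = α₂ × DIC = 0.09399 × 2.04 = 0.192 mmol/kg

[CO3²⁻] = 0.192 mmol/kg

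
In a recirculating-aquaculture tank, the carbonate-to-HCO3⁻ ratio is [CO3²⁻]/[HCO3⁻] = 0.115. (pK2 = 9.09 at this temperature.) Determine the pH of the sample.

pH = 8.15

From K2 = [H⁺][CO3²⁻]/[HCO3⁻]:  pH = pK2 + log₁₀([CO3²⁻]/[HCO3⁻])
log₁₀(0.115) = -0.939
pH = 9.09 + (-0.939) = 8.15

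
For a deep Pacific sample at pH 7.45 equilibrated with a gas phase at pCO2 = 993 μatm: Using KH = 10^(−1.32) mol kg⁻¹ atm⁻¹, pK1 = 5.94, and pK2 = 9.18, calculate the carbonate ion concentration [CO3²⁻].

[CO3²⁻] = 0.0286 mmol/kg

[CO2*] = KH · pCO2 = 10^(−1.32) × 993×10^-6 = 4.753×10^-5 mol/kg
α₀ = 1/(1 + K1/[H⁺] + K1K2/[H⁺]²) = 1/(1 + 10^+1.51 + 10^-0.22) = 0.02944
DIC = [CO2*]/α₀ = 4.753×10^-5 / 0.02944 = 1.614 mmol/kg
[CO3²⁻] = α₂·DIC; α₂ = 0.01774, so [CO3²⁻] = 0.01774 × 1.614 = 0.0286 mmol/kg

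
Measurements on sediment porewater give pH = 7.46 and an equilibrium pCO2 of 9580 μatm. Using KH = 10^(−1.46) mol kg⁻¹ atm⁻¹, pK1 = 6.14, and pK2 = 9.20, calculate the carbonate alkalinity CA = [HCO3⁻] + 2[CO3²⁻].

[CO2*] = KH · pCO2 = 10^(−1.46) × 9580×10^-6 = 3.322×10^-4 mol/kg
α₀ = 1/(1 + K1/[H⁺] + K1K2/[H⁺]²) = 1/(1 + 10^+1.32 + 10^-0.42) = 0.04490
DIC = [CO2*]/α₀ = 3.322×10^-4 / 0.04490 = 7.399 mmol/kg
CA = (α₁ + 2α₂)·DIC = (0.9380 + 2×0.01707) × 7.399 = 7.19 mmol/kg

CA = 7.19 mmol/kg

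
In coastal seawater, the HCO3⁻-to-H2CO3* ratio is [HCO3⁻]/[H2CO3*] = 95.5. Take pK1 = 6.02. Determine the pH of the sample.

pH = 8.00

From K1 = [H⁺][HCO3⁻]/[H2CO3*]:  pH = pK1 + log₁₀([HCO3⁻]/[H2CO3*])
log₁₀(95.5) = +1.980
pH = 6.02 + (+1.980) = 8.00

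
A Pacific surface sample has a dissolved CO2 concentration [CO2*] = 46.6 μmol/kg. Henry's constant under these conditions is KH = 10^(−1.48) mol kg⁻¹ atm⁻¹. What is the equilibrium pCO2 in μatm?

pCO2 = 1410 μatm

KH = 10^(−1.48) = 3.311×10^-2 mol kg⁻¹ atm⁻¹
pCO2 = [CO2*]/KH = 46.6×10^-6 / 3.311×10^-2 = 1.41×10^-3 atm = 1410 μatm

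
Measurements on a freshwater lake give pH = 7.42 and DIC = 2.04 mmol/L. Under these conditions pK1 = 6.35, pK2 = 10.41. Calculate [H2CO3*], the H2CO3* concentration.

α₀ = 1 / (1 + K1/[H⁺] + K1K2/[H⁺]²) = 1 / (1 + 10^+1.07 + 10^-1.92)
   = 1 / (1 + 11.749 + 0.012023) = 1/12.761 = 0.07836
[CO2*] = α₀ × DIC = 0.07836 × 2.04 = 0.160 mmol/L

[CO2*] = 0.160 mmol/L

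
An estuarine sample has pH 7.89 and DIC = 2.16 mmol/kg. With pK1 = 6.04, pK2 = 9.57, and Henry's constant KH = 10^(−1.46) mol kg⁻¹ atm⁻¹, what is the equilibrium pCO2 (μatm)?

pCO2 = 850 μatm

α₀ = 1 / (1 + K1/[H⁺] + K1K2/[H⁺]²) = 1 / (1 + 10^+1.85 + 10^+0.17)
   = 1 / (1 + 70.795 + 1.4791) = 1/73.274 = 0.01365
[CO2*] = α₀ × DIC = 0.01365 × 2.16 = 0.02948 mmol/kg
pCO2 = [CO2*]/KH = 2.948×10^-5 / 3.467×10^-2 = 850 μatm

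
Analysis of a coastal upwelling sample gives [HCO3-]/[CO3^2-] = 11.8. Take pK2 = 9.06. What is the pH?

pH = 7.99

From K2 = [H⁺][CO3^2-]/[HCO3-]:  pH = pK2 − log₁₀([HCO3-]/[CO3^2-])
log₁₀(11.8) = +1.072
pH = 9.06 − (+1.072) = 7.99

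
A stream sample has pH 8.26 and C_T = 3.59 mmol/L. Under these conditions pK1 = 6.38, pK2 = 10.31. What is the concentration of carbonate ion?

α₂ = 1 / (1 + [H⁺]/K2 + [H⁺]²/(K1K2)) = 1 / (1 + 10^+2.05 + 10^+0.17)
   = 1 / (1 + 112.20 + 1.4791) = 1/114.68 = 0.008720
[CO3²⁻] = α₂ × DIC = 0.008720 × 3.59 = 0.0313 mmol/L

[CO3²⁻] = 0.0313 mmol/L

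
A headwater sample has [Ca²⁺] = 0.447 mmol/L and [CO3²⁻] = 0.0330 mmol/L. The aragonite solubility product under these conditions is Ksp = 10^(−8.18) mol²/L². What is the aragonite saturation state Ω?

Ksp = 10^(−8.18) = 6.607×10^-9
Ω = [Ca²⁺][CO3²⁻]/Ksp = (0.447×10^-3)(0.0330×10^-3) / 6.607×10^-9 = 2.23

Ω = 2.23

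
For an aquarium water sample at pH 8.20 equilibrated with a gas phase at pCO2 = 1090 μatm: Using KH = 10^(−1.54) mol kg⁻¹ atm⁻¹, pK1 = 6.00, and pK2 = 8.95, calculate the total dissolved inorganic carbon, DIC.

[CO2*] = KH · pCO2 = 10^(−1.54) × 1090×10^-6 = 3.144×10^-5 mol/kg
α₀ = 1/(1 + K1/[H⁺] + K1K2/[H⁺]²) = 1/(1 + 10^+2.20 + 10^+1.45) = 0.005328
DIC = [CO2*]/α₀ = 3.144×10^-5 / 0.005328 = 5.90 mmol/kg

DIC = 5.90 mmol/kg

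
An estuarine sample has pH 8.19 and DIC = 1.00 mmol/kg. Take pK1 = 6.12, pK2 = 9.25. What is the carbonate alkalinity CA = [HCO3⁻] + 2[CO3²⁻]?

CA = 1.07 mmol/kg

CA = [HCO3⁻] + 2[CO3²⁻] = (α₁ + 2α₂)·DIC
At pH 8.19: [H⁺]/K1 = 10^-2.07 = 0.0085114, K2/[H⁺] = 10^-1.06 = 0.087096
α₁ = 1/(1 + 0.0085114 + 0.087096) = 1/1.0956 = 0.9127; α₂ = α₁·K2/[H⁺] = 0.07950
α₁ + 2α₂ = 1.0717
CA = 1.0717 × 1.00 = 1.07 mmol/kg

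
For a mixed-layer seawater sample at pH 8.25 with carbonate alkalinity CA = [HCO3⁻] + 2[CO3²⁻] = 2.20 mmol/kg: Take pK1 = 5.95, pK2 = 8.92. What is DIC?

CA = [HCO3⁻] + 2[CO3²⁻] = (α₁ + 2α₂)·DIC
At pH 8.25: [H⁺]/K1 = 10^-2.30 = 0.0050119, K2/[H⁺] = 10^-0.67 = 0.21380
α₁ = 1/(1 + 0.0050119 + 0.21380) = 1/1.2188 = 0.8205; α₂ = α₁·K2/[H⁺] = 0.1754
α₁ + 2α₂ = 1.1713
DIC = CA / (α₁ + 2α₂) = 2.20 / 1.1713 = 1.88 mmol/kg

DIC = 1.88 mmol/kg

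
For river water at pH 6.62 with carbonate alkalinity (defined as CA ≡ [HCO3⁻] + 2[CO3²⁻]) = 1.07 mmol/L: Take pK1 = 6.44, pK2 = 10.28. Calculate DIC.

DIC = 1.78 mmol/L

CA = [HCO3⁻] + 2[CO3²⁻] = (α₁ + 2α₂)·DIC
At pH 6.62: [H⁺]/K1 = 10^-0.18 = 0.66069, K2/[H⁺] = 10^-3.66 = 0.00021878
α₁ = 1/(1 + 0.66069 + 0.00021878) = 1/1.6609 = 0.6021; α₂ = α₁·K2/[H⁺] = 0.0001317
α₁ + 2α₂ = 0.6023
DIC = CA / (α₁ + 2α₂) = 1.07 / 0.6023 = 1.78 mmol/L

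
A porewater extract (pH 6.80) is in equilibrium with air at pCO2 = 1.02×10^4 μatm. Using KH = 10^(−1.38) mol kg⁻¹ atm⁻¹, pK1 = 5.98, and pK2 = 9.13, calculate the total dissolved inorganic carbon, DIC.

DIC = 3.25 mmol/kg

[CO2*] = KH · pCO2 = 10^(−1.38) × 1.02×10^4×10^-6 = 4.252×10^-4 mol/kg
α₀ = 1/(1 + K1/[H⁺] + K1K2/[H⁺]²) = 1/(1 + 10^+0.82 + 10^-1.51) = 0.1309
DIC = [CO2*]/α₀ = 4.252×10^-4 / 0.1309 = 3.25 mmol/kg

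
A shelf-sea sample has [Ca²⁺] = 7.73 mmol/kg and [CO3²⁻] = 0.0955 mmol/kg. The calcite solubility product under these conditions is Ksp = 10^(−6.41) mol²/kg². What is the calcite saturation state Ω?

Ω = 1.90

Ksp = 10^(−6.41) = 3.890×10^-7
Ω = [Ca²⁺][CO3²⁻]/Ksp = (7.73×10^-3)(0.0955×10^-3) / 3.890×10^-7 = 1.90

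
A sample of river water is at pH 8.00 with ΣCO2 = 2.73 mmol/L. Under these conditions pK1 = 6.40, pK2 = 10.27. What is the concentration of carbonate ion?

[CO3²⁻] = 14.2 μmol/L

α₂ = 1 / (1 + [H⁺]/K2 + [H⁺]²/(K1K2)) = 1 / (1 + 10^+2.27 + 10^+0.67)
   = 1 / (1 + 186.21 + 4.6774) = 1/191.89 = 0.005211
[CO3²⁻] = α₂ × DIC = 0.005211 × 2.73 = 0.0142 mmol/L = 14.2 μmol/L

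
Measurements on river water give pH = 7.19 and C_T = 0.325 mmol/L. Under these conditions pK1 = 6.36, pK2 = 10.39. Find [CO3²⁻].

α₂ = 1 / (1 + [H⁺]/K2 + [H⁺]²/(K1K2)) = 1 / (1 + 10^+3.20 + 10^+2.37)
   = 1 / (1 + 1584.9 + 234.42) = 1/1820.3 = 0.0005494
[CO3²⁻] = α₂ × DIC = 0.0005494 × 0.325 = 0.000179 mmol/L = 0.179 μmol/L

[CO3²⁻] = 0.179 μmol/L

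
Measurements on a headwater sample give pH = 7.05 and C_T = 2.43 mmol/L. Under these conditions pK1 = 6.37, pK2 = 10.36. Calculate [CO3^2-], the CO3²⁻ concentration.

[CO3²⁻] = 0.984 μmol/L

α₂ = 1 / (1 + [H⁺]/K2 + [H⁺]²/(K1K2)) = 1 / (1 + 10^+3.31 + 10^+2.63)
   = 1 / (1 + 2041.7 + 426.58) = 1/2469.3 = 0.0004050
[CO3²⁻] = α₂ × DIC = 0.0004050 × 2.43 = 0.000984 mmol/L = 0.984 μmol/L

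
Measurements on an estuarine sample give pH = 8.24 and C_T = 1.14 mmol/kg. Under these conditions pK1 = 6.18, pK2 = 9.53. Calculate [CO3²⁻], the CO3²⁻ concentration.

[CO3²⁻] = 0.0552 mmol/kg

α₂ = 1 / (1 + [H⁺]/K2 + [H⁺]²/(K1K2)) = 1 / (1 + 10^+1.29 + 10^-0.77)
   = 1 / (1 + 19.498 + 0.16982) = 1/20.668 = 0.04838
[CO3²⁻] = α₂ × DIC = 0.04838 × 1.14 = 0.0552 mmol/kg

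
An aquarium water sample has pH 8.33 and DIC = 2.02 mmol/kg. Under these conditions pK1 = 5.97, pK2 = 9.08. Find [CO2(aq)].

[CO2*] = 7.46 μmol/kg

α₀ = 1 / (1 + K1/[H⁺] + K1K2/[H⁺]²) = 1 / (1 + 10^+2.36 + 10^+1.61)
   = 1 / (1 + 229.09 + 40.738) = 1/270.82 = 0.003692
[CO2*] = α₀ × DIC = 0.003692 × 2.02 = 0.00746 mmol/kg = 7.46 μmol/kg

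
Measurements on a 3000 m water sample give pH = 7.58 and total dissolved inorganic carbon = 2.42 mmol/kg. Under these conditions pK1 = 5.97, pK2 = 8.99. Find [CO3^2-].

[CO3²⁻] = 0.0885 mmol/kg

α₂ = 1 / (1 + [H⁺]/K2 + [H⁺]²/(K1K2)) = 1 / (1 + 10^+1.41 + 10^-0.20)
   = 1 / (1 + 25.704 + 0.63096) = 1/27.335 = 0.03658
[CO3²⁻] = α₂ × DIC = 0.03658 × 2.42 = 0.0885 mmol/kg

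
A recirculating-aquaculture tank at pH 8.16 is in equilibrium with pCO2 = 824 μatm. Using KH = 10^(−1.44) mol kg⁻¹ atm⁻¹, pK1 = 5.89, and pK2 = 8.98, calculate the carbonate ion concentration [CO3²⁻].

[CO3²⁻] = 0.843 mmol/kg

[CO2*] = KH · pCO2 = 10^(−1.44) × 824×10^-6 = 2.992×10^-5 mol/kg
α₀ = 1/(1 + K1/[H⁺] + K1K2/[H⁺]²) = 1/(1 + 10^+2.27 + 10^+1.45) = 0.004643
DIC = [CO2*]/α₀ = 2.992×10^-5 / 0.004643 = 6.444 mmol/kg
[CO3²⁻] = α₂·DIC; α₂ = 0.1308, so [CO3²⁻] = 0.1308 × 6.444 = 0.843 mmol/kg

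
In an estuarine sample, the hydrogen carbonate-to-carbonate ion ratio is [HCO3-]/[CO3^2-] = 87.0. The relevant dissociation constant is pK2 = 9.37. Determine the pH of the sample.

From K2 = [H⁺][CO3^2-]/[HCO3-]:  pH = pK2 − log₁₀([HCO3-]/[CO3^2-])
log₁₀(87.0) = +1.940
pH = 9.37 − (+1.940) = 7.43

pH = 7.43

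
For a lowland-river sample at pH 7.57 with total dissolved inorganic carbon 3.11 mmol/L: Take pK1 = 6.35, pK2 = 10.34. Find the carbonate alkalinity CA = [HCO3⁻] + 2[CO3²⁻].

CA = 2.94 mmol/L

CA = [HCO3⁻] + 2[CO3²⁻] = (α₁ + 2α₂)·DIC
At pH 7.57: [H⁺]/K1 = 10^-1.22 = 0.060256, K2/[H⁺] = 10^-2.77 = 0.0016982
α₁ = 1/(1 + 0.060256 + 0.0016982) = 1/1.0620 = 0.9417; α₂ = α₁·K2/[H⁺] = 0.001599
α₁ + 2α₂ = 0.9449
CA = 0.9449 × 3.11 = 2.94 mmol/L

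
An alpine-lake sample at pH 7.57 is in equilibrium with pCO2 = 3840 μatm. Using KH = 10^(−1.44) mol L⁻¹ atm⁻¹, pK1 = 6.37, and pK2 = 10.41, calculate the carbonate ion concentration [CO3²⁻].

[CO3²⁻] = 3.19 μmol/L

[CO2*] = KH · pCO2 = 10^(−1.44) × 3840×10^-6 = 1.394×10^-4 mol/L
α₀ = 1/(1 + K1/[H⁺] + K1K2/[H⁺]²) = 1/(1 + 10^+1.20 + 10^-1.64) = 0.05927
DIC = [CO2*]/α₀ = 1.394×10^-4 / 0.05927 = 2.352 mmol/L
[CO3²⁻] = α₂·DIC; α₂ = 0.001358, so [CO3²⁻] = 0.001358 × 2.352 = 0.00319 mmol/L = 3.19 μmol/L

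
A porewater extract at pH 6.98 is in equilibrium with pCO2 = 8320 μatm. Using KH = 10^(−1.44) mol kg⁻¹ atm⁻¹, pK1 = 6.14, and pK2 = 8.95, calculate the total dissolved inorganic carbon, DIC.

[CO2*] = KH · pCO2 = 10^(−1.44) × 8320×10^-6 = 3.021×10^-4 mol/kg
α₀ = 1/(1 + K1/[H⁺] + K1K2/[H⁺]²) = 1/(1 + 10^+0.84 + 10^-1.13) = 0.1251
DIC = [CO2*]/α₀ = 3.021×10^-4 / 0.1251 = 2.41 mmol/kg

DIC = 2.41 mmol/kg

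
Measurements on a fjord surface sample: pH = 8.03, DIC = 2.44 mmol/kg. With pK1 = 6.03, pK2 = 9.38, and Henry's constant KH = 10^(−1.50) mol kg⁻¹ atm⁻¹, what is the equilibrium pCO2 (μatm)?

α₀ = 1 / (1 + K1/[H⁺] + K1K2/[H⁺]²) = 1 / (1 + 10^+2.00 + 10^+0.65)
   = 1 / (1 + 100.00 + 4.4668) = 1/105.47 = 0.009482
[CO2*] = α₀ × DIC = 0.009482 × 2.44 = 0.02314 mmol/kg
pCO2 = [CO2*]/KH = 2.314×10^-5 / 3.162×10^-2 = 732 μatm

pCO2 = 732 μatm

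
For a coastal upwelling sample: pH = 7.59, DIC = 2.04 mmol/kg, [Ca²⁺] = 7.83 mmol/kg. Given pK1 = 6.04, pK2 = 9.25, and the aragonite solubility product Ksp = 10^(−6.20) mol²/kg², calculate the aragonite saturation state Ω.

Ω = 0.527

α₂ = 1 / (1 + [H⁺]/K2 + [H⁺]²/(K1K2)) = 1 / (1 + 10^+1.66 + 10^+0.11)
   = 1 / (1 + 45.709 + 1.2882) = 1/47.997 = 0.02083
[CO3²⁻] = α₂ × DIC = 0.02083 × 2.04 = 0.04250 mmol/kg
Ksp = 10^(−6.20) = 6.310×10^-7
Ω = [Ca²⁺][CO3²⁻]/Ksp = (7.83×10^-3)(4.250×10^-5) / 6.310×10^-7 = 0.527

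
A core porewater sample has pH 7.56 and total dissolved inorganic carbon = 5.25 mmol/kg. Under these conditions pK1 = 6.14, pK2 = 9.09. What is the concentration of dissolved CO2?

α₀ = 1 / (1 + K1/[H⁺] + K1K2/[H⁺]²) = 1 / (1 + 10^+1.42 + 10^-0.11)
   = 1 / (1 + 26.303 + 0.77625) = 1/28.079 = 0.03561
[CO2*] = α₀ × DIC = 0.03561 × 5.25 = 0.187 mmol/kg

[CO2*] = 0.187 mmol/kg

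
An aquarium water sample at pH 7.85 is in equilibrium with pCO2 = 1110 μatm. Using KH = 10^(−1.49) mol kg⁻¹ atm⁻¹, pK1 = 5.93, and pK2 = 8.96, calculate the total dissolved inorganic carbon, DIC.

DIC = 3.26 mmol/kg

[CO2*] = KH · pCO2 = 10^(−1.49) × 1110×10^-6 = 3.592×10^-5 mol/kg
α₀ = 1/(1 + K1/[H⁺] + K1K2/[H⁺]²) = 1/(1 + 10^+1.92 + 10^+0.81) = 0.01103
DIC = [CO2*]/α₀ = 3.592×10^-5 / 0.01103 = 3.26 mmol/kg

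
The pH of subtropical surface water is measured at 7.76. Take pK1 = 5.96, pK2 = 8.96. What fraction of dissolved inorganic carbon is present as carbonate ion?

α₂ = 1 / (1 + [H⁺]/K2 + [H⁺]²/(K1K2)) = 1 / (1 + 10^+1.20 + 10^-0.60)
   = 1 / (1 + 15.849 + 0.25119) = 1/17.100 = 0.05848

α₂ = 0.0585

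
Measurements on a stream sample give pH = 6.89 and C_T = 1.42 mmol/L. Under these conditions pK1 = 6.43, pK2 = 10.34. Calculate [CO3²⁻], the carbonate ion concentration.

α₂ = 1 / (1 + [H⁺]/K2 + [H⁺]²/(K1K2)) = 1 / (1 + 10^+3.45 + 10^+2.99)
   = 1 / (1 + 2818.4 + 977.24) = 1/3796.6 = 0.0002634
[CO3²⁻] = α₂ × DIC = 0.0002634 × 1.42 = 0.000374 mmol/L = 0.374 μmol/L

[CO3²⁻] = 0.374 μmol/L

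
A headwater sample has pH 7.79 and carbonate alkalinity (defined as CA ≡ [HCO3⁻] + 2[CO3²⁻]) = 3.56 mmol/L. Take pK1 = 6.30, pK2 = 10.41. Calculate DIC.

CA = [HCO3⁻] + 2[CO3²⁻] = (α₁ + 2α₂)·DIC
At pH 7.79: [H⁺]/K1 = 10^-1.49 = 0.032359, K2/[H⁺] = 10^-2.62 = 0.0023988
α₁ = 1/(1 + 0.032359 + 0.0023988) = 1/1.0348 = 0.9664; α₂ = α₁·K2/[H⁺] = 0.002318
α₁ + 2α₂ = 0.9710
DIC = CA / (α₁ + 2α₂) = 3.56 / 0.9710 = 3.67 mmol/L

DIC = 3.67 mmol/L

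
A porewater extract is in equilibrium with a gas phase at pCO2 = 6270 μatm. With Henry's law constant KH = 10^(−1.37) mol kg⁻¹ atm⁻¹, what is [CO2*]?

KH = 10^(−1.37) = 4.266×10^-2 mol kg⁻¹ atm⁻¹
[CO2*] = KH · pCO2 = 4.266×10^-2 × 6270×10^-6 atm = 2.67×10^-4 mol/kg

[CO2*] = 267 μmol/kg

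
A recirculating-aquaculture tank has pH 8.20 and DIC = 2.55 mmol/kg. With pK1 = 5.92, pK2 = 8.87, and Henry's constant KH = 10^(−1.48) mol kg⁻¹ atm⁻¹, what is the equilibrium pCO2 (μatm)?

pCO2 = 332 μatm

α₀ = 1 / (1 + K1/[H⁺] + K1K2/[H⁺]²) = 1 / (1 + 10^+2.28 + 10^+1.61)
   = 1 / (1 + 190.55 + 40.738) = 1/232.28 = 0.004305
[CO2*] = α₀ × DIC = 0.004305 × 2.55 = 0.01098 mmol/kg = 10.98 μmol/kg
pCO2 = [CO2*]/KH = 1.098×10^-5 / 3.311×10^-2 = 332 μatm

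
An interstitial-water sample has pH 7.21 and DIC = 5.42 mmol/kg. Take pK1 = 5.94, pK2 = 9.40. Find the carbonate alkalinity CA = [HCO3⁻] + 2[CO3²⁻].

CA = [HCO3⁻] + 2[CO3²⁻] = (α₁ + 2α₂)·DIC
At pH 7.21: [H⁺]/K1 = 10^-1.27 = 0.053703, K2/[H⁺] = 10^-2.19 = 0.0064565
α₁ = 1/(1 + 0.053703 + 0.0064565) = 1/1.0602 = 0.9433; α₂ = α₁·K2/[H⁺] = 0.006090
α₁ + 2α₂ = 0.9554
CA = 0.9554 × 5.42 = 5.18 mmol/kg

CA = 5.18 mmol/kg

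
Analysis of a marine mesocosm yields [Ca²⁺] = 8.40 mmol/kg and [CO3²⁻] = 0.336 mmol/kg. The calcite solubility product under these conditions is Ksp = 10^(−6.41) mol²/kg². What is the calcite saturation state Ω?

Ω = 7.25

Ksp = 10^(−6.41) = 3.890×10^-7
Ω = [Ca²⁺][CO3²⁻]/Ksp = (8.40×10^-3)(0.336×10^-3) / 3.890×10^-7 = 7.25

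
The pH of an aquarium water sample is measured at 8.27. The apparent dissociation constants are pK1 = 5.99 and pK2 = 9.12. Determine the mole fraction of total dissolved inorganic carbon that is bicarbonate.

α₁ = 0.872

α₁ = 1 / (1 + [H⁺]/K1 + K2/[H⁺]) = 1 / (1 + 10^-2.28 + 10^-0.85)
   = 1 / (1 + 0.0052481 + 0.14125) = 1/1.1465 = 0.8722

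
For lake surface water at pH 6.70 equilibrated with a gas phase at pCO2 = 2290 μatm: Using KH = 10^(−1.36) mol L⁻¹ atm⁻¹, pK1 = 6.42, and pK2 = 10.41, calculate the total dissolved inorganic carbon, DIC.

[CO2*] = KH · pCO2 = 10^(−1.36) × 2290×10^-6 = 9.996×10^-5 mol/L
α₀ = 1/(1 + K1/[H⁺] + K1K2/[H⁺]²) = 1/(1 + 10^+0.28 + 10^-3.43) = 0.3441
DIC = [CO2*]/α₀ = 9.996×10^-5 / 0.3441 = 0.290 mmol/L

DIC = 0.290 mmol/L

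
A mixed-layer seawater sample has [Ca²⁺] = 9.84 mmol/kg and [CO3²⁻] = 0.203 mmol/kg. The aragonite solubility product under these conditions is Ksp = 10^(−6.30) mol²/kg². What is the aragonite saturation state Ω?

Ω = 3.99

Ksp = 10^(−6.30) = 5.012×10^-7
Ω = [Ca²⁺][CO3²⁻]/Ksp = (9.84×10^-3)(0.203×10^-3) / 5.012×10^-7 = 3.99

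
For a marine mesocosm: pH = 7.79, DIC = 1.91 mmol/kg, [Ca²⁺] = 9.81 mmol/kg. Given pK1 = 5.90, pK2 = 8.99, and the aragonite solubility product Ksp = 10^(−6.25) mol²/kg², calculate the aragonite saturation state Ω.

α₂ = 1 / (1 + [H⁺]/K2 + [H⁺]²/(K1K2)) = 1 / (1 + 10^+1.20 + 10^-0.69)
   = 1 / (1 + 15.849 + 0.20417) = 1/17.053 = 0.05864
[CO3²⁻] = α₂ × DIC = 0.05864 × 1.91 = 0.1120 mmol/kg
Ksp = 10^(−6.25) = 5.623×10^-7
Ω = [Ca²⁺][CO3²⁻]/Ksp = (9.81×10^-3)(1.120×10^-4) / 5.623×10^-7 = 1.95

Ω = 1.95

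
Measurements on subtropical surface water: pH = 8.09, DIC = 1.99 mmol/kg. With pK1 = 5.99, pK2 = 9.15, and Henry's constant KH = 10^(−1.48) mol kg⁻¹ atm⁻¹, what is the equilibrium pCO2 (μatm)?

pCO2 = 436 μatm

α₀ = 1 / (1 + K1/[H⁺] + K1K2/[H⁺]²) = 1 / (1 + 10^+2.10 + 10^+1.04)
   = 1 / (1 + 125.89 + 10.965) = 1/137.86 = 0.007254
[CO2*] = α₀ × DIC = 0.007254 × 1.99 = 0.01444 mmol/kg = 14.44 μmol/kg
pCO2 = [CO2*]/KH = 1.444×10^-5 / 3.311×10^-2 = 436 μatm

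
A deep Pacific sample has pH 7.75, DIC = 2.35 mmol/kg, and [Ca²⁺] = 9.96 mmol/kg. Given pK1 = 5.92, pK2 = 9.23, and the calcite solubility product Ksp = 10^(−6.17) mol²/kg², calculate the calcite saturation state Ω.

α₂ = 1 / (1 + [H⁺]/K2 + [H⁺]²/(K1K2)) = 1 / (1 + 10^+1.48 + 10^-0.35)
   = 1 / (1 + 30.200 + 0.44668) = 1/31.646 = 0.03160
[CO3²⁻] = α₂ × DIC = 0.03160 × 2.35 = 0.07426 mmol/kg
Ksp = 10^(−6.17) = 6.761×10^-7
Ω = [Ca²⁺][CO3²⁻]/Ksp = (9.96×10^-3)(7.426×10^-5) / 6.761×10^-7 = 1.09

Ω = 1.09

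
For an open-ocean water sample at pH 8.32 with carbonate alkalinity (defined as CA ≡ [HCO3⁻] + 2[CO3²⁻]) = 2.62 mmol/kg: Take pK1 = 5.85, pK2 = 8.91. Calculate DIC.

CA = [HCO3⁻] + 2[CO3²⁻] = (α₁ + 2α₂)·DIC
At pH 8.32: [H⁺]/K1 = 10^-2.47 = 0.0033884, K2/[H⁺] = 10^-0.59 = 0.25704
α₁ = 1/(1 + 0.0033884 + 0.25704) = 1/1.2604 = 0.7934; α₂ = α₁·K2/[H⁺] = 0.2039
α₁ + 2α₂ = 1.2012
DIC = CA / (α₁ + 2α₂) = 2.62 / 1.2012 = 2.18 mmol/kg

DIC = 2.18 mmol/kg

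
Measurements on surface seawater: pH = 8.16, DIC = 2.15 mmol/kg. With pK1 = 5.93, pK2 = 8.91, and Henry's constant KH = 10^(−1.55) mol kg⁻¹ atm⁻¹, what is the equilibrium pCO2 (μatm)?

α₀ = 1 / (1 + K1/[H⁺] + K1K2/[H⁺]²) = 1 / (1 + 10^+2.23 + 10^+1.48)
   = 1 / (1 + 169.82 + 30.200) = 1/201.02 = 0.004975
[CO2*] = α₀ × DIC = 0.004975 × 2.15 = 0.01070 mmol/kg = 10.70 μmol/kg
pCO2 = [CO2*]/KH = 1.070×10^-5 / 2.818×10^-2 = 379 μatm

pCO2 = 379 μatm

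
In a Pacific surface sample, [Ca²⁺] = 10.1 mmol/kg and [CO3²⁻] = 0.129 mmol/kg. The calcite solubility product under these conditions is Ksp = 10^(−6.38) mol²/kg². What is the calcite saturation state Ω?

Ksp = 10^(−6.38) = 4.169×10^-7
Ω = [Ca²⁺][CO3²⁻]/Ksp = (10.1×10^-3)(0.129×10^-3) / 4.169×10^-7 = 3.13

Ω = 3.13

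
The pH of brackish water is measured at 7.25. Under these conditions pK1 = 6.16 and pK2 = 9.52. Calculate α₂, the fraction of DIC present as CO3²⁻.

α₂ = 1 / (1 + [H⁺]/K2 + [H⁺]²/(K1K2)) = 1 / (1 + 10^+2.27 + 10^+1.18)
   = 1 / (1 + 186.21 + 15.136) = 1/202.34 = 0.004942

α₂ = 0.00494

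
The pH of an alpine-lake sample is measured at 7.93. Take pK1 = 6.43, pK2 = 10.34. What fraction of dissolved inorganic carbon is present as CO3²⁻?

α₂ = 1 / (1 + [H⁺]/K2 + [H⁺]²/(K1K2)) = 1 / (1 + 10^+2.41 + 10^+0.91)
   = 1 / (1 + 257.04 + 8.1283) = 1/266.17 = 0.003757

α₂ = 0.00376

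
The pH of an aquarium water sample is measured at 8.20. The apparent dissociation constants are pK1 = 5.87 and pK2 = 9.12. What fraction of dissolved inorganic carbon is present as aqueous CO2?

α₀ = 0.00416

α₀ = 1 / (1 + K1/[H⁺] + K1K2/[H⁺]²) = 1 / (1 + 10^+2.33 + 10^+1.41)
   = 1 / (1 + 213.80 + 25.704) = 1/240.50 = 0.004158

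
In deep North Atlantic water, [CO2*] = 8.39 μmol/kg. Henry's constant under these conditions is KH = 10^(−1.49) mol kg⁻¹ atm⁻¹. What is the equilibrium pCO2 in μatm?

KH = 10^(−1.49) = 3.236×10^-2 mol kg⁻¹ atm⁻¹
pCO2 = [CO2*]/KH = 8.39×10^-6 / 3.236×10^-2 = 2.59×10^-4 atm = 259 μatm

pCO2 = 259 μatm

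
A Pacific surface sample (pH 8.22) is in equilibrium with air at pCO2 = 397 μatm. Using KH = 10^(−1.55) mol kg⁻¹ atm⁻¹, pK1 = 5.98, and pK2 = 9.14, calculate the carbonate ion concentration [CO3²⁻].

[CO2*] = KH · pCO2 = 10^(−1.55) × 397×10^-6 = 1.119×10^-5 mol/kg
α₀ = 1/(1 + K1/[H⁺] + K1K2/[H⁺]²) = 1/(1 + 10^+2.24 + 10^+1.32) = 0.005111
DIC = [CO2*]/α₀ = 1.119×10^-5 / 0.005111 = 2.189 mmol/kg
[CO3²⁻] = α₂·DIC; α₂ = 0.1068, so [CO3²⁻] = 0.1068 × 2.189 = 0.234 mmol/kg

[CO3²⁻] = 0.234 mmol/kg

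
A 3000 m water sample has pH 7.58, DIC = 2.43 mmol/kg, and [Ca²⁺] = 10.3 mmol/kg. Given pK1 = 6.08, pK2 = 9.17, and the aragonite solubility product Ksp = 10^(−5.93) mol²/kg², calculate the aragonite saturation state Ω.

Ω = 0.518

α₂ = 1 / (1 + [H⁺]/K2 + [H⁺]²/(K1K2)) = 1 / (1 + 10^+1.59 + 10^+0.09)
   = 1 / (1 + 38.905 + 1.2303) = 1/41.135 = 0.02431
[CO3²⁻] = α₂ × DIC = 0.02431 × 2.43 = 0.05907 mmol/kg
Ksp = 10^(−5.93) = 1.175×10^-6
Ω = [Ca²⁺][CO3²⁻]/Ksp = (10.3×10^-3)(5.907×10^-5) / 1.175×10^-6 = 0.518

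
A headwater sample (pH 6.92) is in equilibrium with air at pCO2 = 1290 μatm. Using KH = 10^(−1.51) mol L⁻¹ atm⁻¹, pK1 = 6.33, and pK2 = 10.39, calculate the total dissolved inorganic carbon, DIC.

DIC = 0.195 mmol/L

[CO2*] = KH · pCO2 = 10^(−1.51) × 1290×10^-6 = 3.986×10^-5 mol/L
α₀ = 1/(1 + K1/[H⁺] + K1K2/[H⁺]²) = 1/(1 + 10^+0.59 + 10^-2.88) = 0.2044
DIC = [CO2*]/α₀ = 3.986×10^-5 / 0.2044 = 0.195 mmol/L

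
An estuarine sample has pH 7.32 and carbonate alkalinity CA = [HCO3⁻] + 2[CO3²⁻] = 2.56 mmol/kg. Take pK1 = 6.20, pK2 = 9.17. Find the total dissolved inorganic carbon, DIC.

CA = [HCO3⁻] + 2[CO3²⁻] = (α₁ + 2α₂)·DIC
At pH 7.32: [H⁺]/K1 = 10^-1.12 = 0.075858, K2/[H⁺] = 10^-1.85 = 0.014125
α₁ = 1/(1 + 0.075858 + 0.014125) = 1/1.0900 = 0.9174; α₂ = α₁·K2/[H⁺] = 0.01296
α₁ + 2α₂ = 0.9434
DIC = CA / (α₁ + 2α₂) = 2.56 / 0.9434 = 2.71 mmol/kg

DIC = 2.71 mmol/kg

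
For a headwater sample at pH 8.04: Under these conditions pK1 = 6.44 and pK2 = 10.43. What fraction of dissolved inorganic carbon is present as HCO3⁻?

α₁ = 1 / (1 + [H⁺]/K1 + K2/[H⁺]) = 1 / (1 + 10^-1.60 + 10^-2.39)
   = 1 / (1 + 0.025119 + 0.0040738) = 1/1.0292 = 0.9716

α₁ = 0.972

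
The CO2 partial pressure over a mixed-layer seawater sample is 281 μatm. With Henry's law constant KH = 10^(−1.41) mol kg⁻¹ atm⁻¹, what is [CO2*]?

KH = 10^(−1.41) = 3.890×10^-2 mol kg⁻¹ atm⁻¹
[CO2*] = KH · pCO2 = 3.890×10^-2 × 281×10^-6 atm = 1.09×10^-5 mol/kg

[CO2*] = 10.9 μmol/kg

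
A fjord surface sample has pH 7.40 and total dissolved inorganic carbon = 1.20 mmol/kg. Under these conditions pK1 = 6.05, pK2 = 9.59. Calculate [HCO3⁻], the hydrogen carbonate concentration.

[HCO3⁻] = 1.14 mmol/kg

α₁ = 1 / (1 + [H⁺]/K1 + K2/[H⁺]) = 1 / (1 + 10^-1.35 + 10^-2.19)
   = 1 / (1 + 0.044668 + 0.0064565) = 1/1.0511 = 0.9514
[HCO3⁻] = α₁ × DIC = 0.9514 × 1.20 = 1.14 mmol/kg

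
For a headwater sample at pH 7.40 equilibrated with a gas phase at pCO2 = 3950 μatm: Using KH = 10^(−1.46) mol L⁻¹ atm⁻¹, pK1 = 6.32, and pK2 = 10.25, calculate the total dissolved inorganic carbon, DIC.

DIC = 1.79 mmol/L

[CO2*] = KH · pCO2 = 10^(−1.46) × 3950×10^-6 = 1.370×10^-4 mol/L
α₀ = 1/(1 + K1/[H⁺] + K1K2/[H⁺]²) = 1/(1 + 10^+1.08 + 10^-1.77) = 0.07669
DIC = [CO2*]/α₀ = 1.370×10^-4 / 0.07669 = 1.79 mmol/L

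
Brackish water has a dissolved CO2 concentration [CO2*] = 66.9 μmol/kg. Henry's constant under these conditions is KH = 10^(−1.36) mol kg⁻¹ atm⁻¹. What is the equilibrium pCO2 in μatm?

KH = 10^(−1.36) = 4.365×10^-2 mol kg⁻¹ atm⁻¹
pCO2 = [CO2*]/KH = 66.9×10^-6 / 4.365×10^-2 = 1.53×10^-3 atm = 1530 μatm

pCO2 = 1530 μatm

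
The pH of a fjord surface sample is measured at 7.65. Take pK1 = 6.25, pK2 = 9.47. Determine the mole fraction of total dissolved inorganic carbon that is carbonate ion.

α₂ = 0.0143

α₂ = 1 / (1 + [H⁺]/K2 + [H⁺]²/(K1K2)) = 1 / (1 + 10^+1.82 + 10^+0.42)
   = 1 / (1 + 66.069 + 2.6303) = 1/69.700 = 0.01435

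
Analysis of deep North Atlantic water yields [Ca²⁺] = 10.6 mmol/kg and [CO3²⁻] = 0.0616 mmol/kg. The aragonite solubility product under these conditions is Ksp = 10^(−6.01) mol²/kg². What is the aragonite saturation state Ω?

Ksp = 10^(−6.01) = 9.772×10^-7
Ω = [Ca²⁺][CO3²⁻]/Ksp = (10.6×10^-3)(0.0616×10^-3) / 9.772×10^-7 = 0.668

Ω = 0.668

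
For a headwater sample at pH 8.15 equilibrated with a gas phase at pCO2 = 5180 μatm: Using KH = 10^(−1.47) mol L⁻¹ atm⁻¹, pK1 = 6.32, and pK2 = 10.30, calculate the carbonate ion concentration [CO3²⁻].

[CO3²⁻] = 0.0840 mmol/L

[CO2*] = KH · pCO2 = 10^(−1.47) × 5180×10^-6 = 1.755×10^-4 mol/L
α₀ = 1/(1 + K1/[H⁺] + K1K2/[H⁺]²) = 1/(1 + 10^+1.83 + 10^-0.32) = 0.01447
DIC = [CO2*]/α₀ = 1.755×10^-4 / 0.01447 = 12.13 mmol/L
[CO3²⁻] = α₂·DIC; α₂ = 0.006928, so [CO3²⁻] = 0.006928 × 12.13 = 0.0840 mmol/L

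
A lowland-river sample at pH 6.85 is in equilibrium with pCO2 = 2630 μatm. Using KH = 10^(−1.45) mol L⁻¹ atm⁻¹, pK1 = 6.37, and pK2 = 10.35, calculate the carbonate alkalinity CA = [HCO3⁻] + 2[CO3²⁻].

[CO2*] = KH · pCO2 = 10^(−1.45) × 2630×10^-6 = 9.332×10^-5 mol/L
α₀ = 1/(1 + K1/[H⁺] + K1K2/[H⁺]²) = 1/(1 + 10^+0.48 + 10^-3.02) = 0.2487
DIC = [CO2*]/α₀ = 9.332×10^-5 / 0.2487 = 0.3752 mmol/L
CA = (α₁ + 2α₂)·DIC = (0.7511 + 2×0.0002375) × 0.3752 = 0.282 mmol/L

CA = 0.282 mmol/L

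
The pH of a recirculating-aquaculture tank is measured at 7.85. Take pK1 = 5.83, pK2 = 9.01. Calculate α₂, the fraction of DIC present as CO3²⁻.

α₂ = 1 / (1 + [H⁺]/K2 + [H⁺]²/(K1K2)) = 1 / (1 + 10^+1.16 + 10^-0.86)
   = 1 / (1 + 14.454 + 0.13804) = 1/15.592 = 0.06413

α₂ = 0.0641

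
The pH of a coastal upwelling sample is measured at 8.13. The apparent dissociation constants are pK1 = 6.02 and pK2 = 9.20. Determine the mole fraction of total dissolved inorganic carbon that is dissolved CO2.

α₀ = 1 / (1 + K1/[H⁺] + K1K2/[H⁺]²) = 1 / (1 + 10^+2.11 + 10^+1.04)
   = 1 / (1 + 128.82 + 10.965) = 1/140.79 = 0.007103

α₀ = 0.00710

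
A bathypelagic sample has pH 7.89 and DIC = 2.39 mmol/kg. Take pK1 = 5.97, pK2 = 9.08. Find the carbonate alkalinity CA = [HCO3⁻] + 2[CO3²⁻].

CA = 2.51 mmol/kg

CA = [HCO3⁻] + 2[CO3²⁻] = (α₁ + 2α₂)·DIC
At pH 7.89: [H⁺]/K1 = 10^-1.92 = 0.012023, K2/[H⁺] = 10^-1.19 = 0.064565
α₁ = 1/(1 + 0.012023 + 0.064565) = 1/1.0766 = 0.9289; α₂ = α₁·K2/[H⁺] = 0.05997
α₁ + 2α₂ = 1.0488
CA = 1.0488 × 2.39 = 2.51 mmol/kg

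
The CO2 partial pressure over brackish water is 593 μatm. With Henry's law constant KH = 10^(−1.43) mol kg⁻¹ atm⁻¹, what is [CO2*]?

[CO2*] = 22.0 μmol/kg

KH = 10^(−1.43) = 3.715×10^-2 mol kg⁻¹ atm⁻¹
[CO2*] = KH · pCO2 = 3.715×10^-2 × 593×10^-6 atm = 2.20×10^-5 mol/kg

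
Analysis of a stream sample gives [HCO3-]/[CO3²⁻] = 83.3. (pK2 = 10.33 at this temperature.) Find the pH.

From K2 = [H⁺][CO3²⁻]/[HCO3-]:  pH = pK2 − log₁₀([HCO3-]/[CO3²⁻])
log₁₀(83.3) = +1.921
pH = 10.33 − (+1.921) = 8.41

pH = 8.41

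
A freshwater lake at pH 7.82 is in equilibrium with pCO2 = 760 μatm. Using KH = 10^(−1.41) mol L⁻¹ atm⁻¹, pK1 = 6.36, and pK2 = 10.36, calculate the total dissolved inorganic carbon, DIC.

DIC = 0.885 mmol/L

[CO2*] = KH · pCO2 = 10^(−1.41) × 760×10^-6 = 2.957×10^-5 mol/L
α₀ = 1/(1 + K1/[H⁺] + K1K2/[H⁺]²) = 1/(1 + 10^+1.46 + 10^-1.08) = 0.03342
DIC = [CO2*]/α₀ = 2.957×10^-5 / 0.03342 = 0.885 mmol/L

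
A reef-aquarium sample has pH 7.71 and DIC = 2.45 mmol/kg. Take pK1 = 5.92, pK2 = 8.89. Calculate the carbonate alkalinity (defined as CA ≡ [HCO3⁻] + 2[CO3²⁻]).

CA = [HCO3⁻] + 2[CO3²⁻] = (α₁ + 2α₂)·DIC
At pH 7.71: [H⁺]/K1 = 10^-1.79 = 0.016218, K2/[H⁺] = 10^-1.18 = 0.066069
α₁ = 1/(1 + 0.016218 + 0.066069) = 1/1.0823 = 0.9240; α₂ = α₁·K2/[H⁺] = 0.06105
α₁ + 2α₂ = 1.0461
CA = 1.0461 × 2.45 = 2.56 mmol/kg

CA = 2.56 mmol/kg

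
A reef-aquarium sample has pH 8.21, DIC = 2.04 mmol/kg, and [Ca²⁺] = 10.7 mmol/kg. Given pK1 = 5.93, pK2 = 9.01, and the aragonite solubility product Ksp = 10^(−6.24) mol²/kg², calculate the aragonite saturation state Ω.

Ω = 5.17

α₂ = 1 / (1 + [H⁺]/K2 + [H⁺]²/(K1K2)) = 1 / (1 + 10^+0.80 + 10^-1.48)
   = 1 / (1 + 6.3096 + 0.033113) = 1/7.3427 = 0.1362
[CO3²⁻] = α₂ × DIC = 0.1362 × 2.04 = 0.2778 mmol/kg
Ksp = 10^(−6.24) = 5.754×10^-7
Ω = [Ca²⁺][CO3²⁻]/Ksp = (10.7×10^-3)(2.778×10^-4) / 5.754×10^-7 = 5.17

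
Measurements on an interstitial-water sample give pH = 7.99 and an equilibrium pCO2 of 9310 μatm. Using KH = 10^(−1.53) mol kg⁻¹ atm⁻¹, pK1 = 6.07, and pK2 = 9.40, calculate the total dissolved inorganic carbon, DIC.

[CO2*] = KH · pCO2 = 10^(−1.53) × 9310×10^-6 = 2.748×10^-4 mol/kg
α₀ = 1/(1 + K1/[H⁺] + K1K2/[H⁺]²) = 1/(1 + 10^+1.92 + 10^+0.51) = 0.01144
DIC = [CO2*]/α₀ = 2.748×10^-4 / 0.01144 = 24.0 mmol/kg

DIC = 24.0 mmol/kg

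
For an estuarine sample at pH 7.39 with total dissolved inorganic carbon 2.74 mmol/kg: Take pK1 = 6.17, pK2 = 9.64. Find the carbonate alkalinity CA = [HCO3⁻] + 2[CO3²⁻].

CA = 2.60 mmol/kg

CA = [HCO3⁻] + 2[CO3²⁻] = (α₁ + 2α₂)·DIC
At pH 7.39: [H⁺]/K1 = 10^-1.22 = 0.060256, K2/[H⁺] = 10^-2.25 = 0.0056234
α₁ = 1/(1 + 0.060256 + 0.0056234) = 1/1.0659 = 0.9382; α₂ = α₁·K2/[H⁺] = 0.005276
α₁ + 2α₂ = 0.9487
CA = 0.9487 × 2.74 = 2.60 mmol/kg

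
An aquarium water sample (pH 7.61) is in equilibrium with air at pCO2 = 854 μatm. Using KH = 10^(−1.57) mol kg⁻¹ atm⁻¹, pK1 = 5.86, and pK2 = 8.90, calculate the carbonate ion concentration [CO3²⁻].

[CO3²⁻] = 0.0663 mmol/kg

[CO2*] = KH · pCO2 = 10^(−1.57) × 854×10^-6 = 2.299×10^-5 mol/kg
α₀ = 1/(1 + K1/[H⁺] + K1K2/[H⁺]²) = 1/(1 + 10^+1.75 + 10^+0.46) = 0.01663
DIC = [CO2*]/α₀ = 2.299×10^-5 / 0.01663 = 1.382 mmol/kg
[CO3²⁻] = α₂·DIC; α₂ = 0.04797, so [CO3²⁻] = 0.04797 × 1.382 = 0.0663 mmol/kg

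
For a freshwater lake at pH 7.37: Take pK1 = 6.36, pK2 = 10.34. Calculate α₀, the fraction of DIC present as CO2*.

α₀ = 1 / (1 + K1/[H⁺] + K1K2/[H⁺]²) = 1 / (1 + 10^+1.01 + 10^-1.96)
   = 1 / (1 + 10.233 + 0.010965) = 1/11.244 = 0.08894

α₀ = 0.0889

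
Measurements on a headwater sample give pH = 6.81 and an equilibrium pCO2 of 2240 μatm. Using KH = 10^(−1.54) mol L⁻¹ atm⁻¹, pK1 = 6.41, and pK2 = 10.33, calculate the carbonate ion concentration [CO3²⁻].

[CO2*] = KH · pCO2 = 10^(−1.54) × 2240×10^-6 = 6.460×10^-5 mol/L
α₀ = 1/(1 + K1/[H⁺] + K1K2/[H⁺]²) = 1/(1 + 10^+0.40 + 10^-3.12) = 0.2847
DIC = [CO2*]/α₀ = 6.460×10^-5 / 0.2847 = 0.2269 mmol/L
[CO3²⁻] = α₂·DIC; α₂ = 0.0002160, so [CO3²⁻] = 0.0002160 × 0.2269 = 4.90×10^-5 mmol/L = 0.0490 μmol/L

[CO3²⁻] = 0.0490 μmol/L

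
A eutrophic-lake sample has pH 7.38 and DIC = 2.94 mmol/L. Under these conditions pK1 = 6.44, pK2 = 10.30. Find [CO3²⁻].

α₂ = 1 / (1 + [H⁺]/K2 + [H⁺]²/(K1K2)) = 1 / (1 + 10^+2.92 + 10^+1.98)
   = 1 / (1 + 831.76 + 95.499) = 1/928.26 = 0.001077
[CO3²⁻] = α₂ × DIC = 0.001077 × 2.94 = 0.00317 mmol/L = 3.17 μmol/L

[CO3²⁻] = 3.17 μmol/L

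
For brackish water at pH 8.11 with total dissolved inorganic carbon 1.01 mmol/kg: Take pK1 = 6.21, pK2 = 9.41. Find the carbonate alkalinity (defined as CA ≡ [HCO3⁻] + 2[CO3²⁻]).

CA = [HCO3⁻] + 2[CO3²⁻] = (α₁ + 2α₂)·DIC
At pH 8.11: [H⁺]/K1 = 10^-1.90 = 0.012589, K2/[H⁺] = 10^-1.30 = 0.050119
α₁ = 1/(1 + 0.012589 + 0.050119) = 1/1.0627 = 0.9410; α₂ = α₁·K2/[H⁺] = 0.04716
α₁ + 2α₂ = 1.0353
CA = 1.0353 × 1.01 = 1.05 mmol/kg

CA = 1.05 mmol/kg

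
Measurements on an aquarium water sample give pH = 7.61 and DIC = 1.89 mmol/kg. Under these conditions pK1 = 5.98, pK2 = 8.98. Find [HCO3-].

α₁ = 1 / (1 + [H⁺]/K1 + K2/[H⁺]) = 1 / (1 + 10^-1.63 + 10^-1.37)
   = 1 / (1 + 0.023442 + 0.042658) = 1/1.0661 = 0.9380
[HCO3⁻] = α₁ × DIC = 0.9380 × 1.89 = 1.77 mmol/kg

[HCO3⁻] = 1.77 mmol/kg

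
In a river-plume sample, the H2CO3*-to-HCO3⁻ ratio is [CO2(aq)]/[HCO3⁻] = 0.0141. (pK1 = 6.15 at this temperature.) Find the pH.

pH = 8.00

From K1 = [H⁺][HCO3⁻]/[CO2(aq)]:  pH = pK1 − log₁₀([CO2(aq)]/[HCO3⁻])
log₁₀(0.0141) = -1.851
pH = 6.15 − (-1.851) = 8.00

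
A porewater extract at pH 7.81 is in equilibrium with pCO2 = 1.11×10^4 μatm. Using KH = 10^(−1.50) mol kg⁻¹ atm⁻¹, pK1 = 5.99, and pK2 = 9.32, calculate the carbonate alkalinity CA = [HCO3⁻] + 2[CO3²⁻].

CA = 24.6 mmol/kg

[CO2*] = KH · pCO2 = 10^(−1.50) × 1.11×10^4×10^-6 = 3.510×10^-4 mol/kg
α₀ = 1/(1 + K1/[H⁺] + K1K2/[H⁺]²) = 1/(1 + 10^+1.82 + 10^+0.31) = 0.01447
DIC = [CO2*]/α₀ = 3.510×10^-4 / 0.01447 = 24.26 mmol/kg
CA = (α₁ + 2α₂)·DIC = (0.9560 + 2×0.02954) × 24.26 = 24.6 mmol/kg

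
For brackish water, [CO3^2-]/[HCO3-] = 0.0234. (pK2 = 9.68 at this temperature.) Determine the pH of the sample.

From K2 = [H⁺][CO3^2-]/[HCO3-]:  pH = pK2 + log₁₀([CO3^2-]/[HCO3-])
log₁₀(0.0234) = -1.631
pH = 9.68 + (-1.631) = 8.05

pH = 8.05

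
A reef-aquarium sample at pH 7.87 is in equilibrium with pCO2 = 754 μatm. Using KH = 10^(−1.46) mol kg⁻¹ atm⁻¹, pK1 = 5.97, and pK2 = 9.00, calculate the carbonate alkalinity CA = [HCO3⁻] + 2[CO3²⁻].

[CO2*] = KH · pCO2 = 10^(−1.46) × 754×10^-6 = 2.614×10^-5 mol/kg
α₀ = 1/(1 + K1/[H⁺] + K1K2/[H⁺]²) = 1/(1 + 10^+1.90 + 10^+0.77) = 0.01158
DIC = [CO2*]/α₀ = 2.614×10^-5 / 0.01158 = 2.257 mmol/kg
CA = (α₁ + 2α₂)·DIC = (0.9202 + 2×0.06822) × 2.257 = 2.38 mmol/kg

CA = 2.38 mmol/kg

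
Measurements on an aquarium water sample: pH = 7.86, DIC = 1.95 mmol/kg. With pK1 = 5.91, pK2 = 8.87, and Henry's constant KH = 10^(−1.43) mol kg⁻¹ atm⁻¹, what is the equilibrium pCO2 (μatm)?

pCO2 = 531 μatm

α₀ = 1 / (1 + K1/[H⁺] + K1K2/[H⁺]²) = 1 / (1 + 10^+1.95 + 10^+0.94)
   = 1 / (1 + 89.125 + 8.7096) = 1/98.835 = 0.01012
[CO2*] = α₀ × DIC = 0.01012 × 1.95 = 0.01973 mmol/kg = 19.73 μmol/kg
pCO2 = [CO2*]/KH = 1.973×10^-5 / 3.715×10^-2 = 531 μatm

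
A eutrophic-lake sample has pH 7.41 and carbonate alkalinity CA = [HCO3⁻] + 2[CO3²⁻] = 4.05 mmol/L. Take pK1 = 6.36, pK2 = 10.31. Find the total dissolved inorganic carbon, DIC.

CA = [HCO3⁻] + 2[CO3²⁻] = (α₁ + 2α₂)·DIC
At pH 7.41: [H⁺]/K1 = 10^-1.05 = 0.089125, K2/[H⁺] = 10^-2.90 = 0.0012589
α₁ = 1/(1 + 0.089125 + 0.0012589) = 1/1.0904 = 0.9171; α₂ = α₁·K2/[H⁺] = 0.001155
α₁ + 2α₂ = 0.9194
DIC = CA / (α₁ + 2α₂) = 4.05 / 0.9194 = 4.40 mmol/L

DIC = 4.40 mmol/L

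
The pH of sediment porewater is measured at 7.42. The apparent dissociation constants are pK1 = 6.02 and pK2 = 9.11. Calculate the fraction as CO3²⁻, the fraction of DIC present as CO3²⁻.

α₂ = 0.0193

α₂ = 1 / (1 + [H⁺]/K2 + [H⁺]²/(K1K2)) = 1 / (1 + 10^+1.69 + 10^+0.29)
   = 1 / (1 + 48.978 + 1.9498) = 1/51.928 = 0.01926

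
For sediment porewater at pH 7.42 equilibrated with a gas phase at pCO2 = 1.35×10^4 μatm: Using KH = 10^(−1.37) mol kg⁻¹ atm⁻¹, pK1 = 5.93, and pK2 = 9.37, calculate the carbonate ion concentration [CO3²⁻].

[CO3²⁻] = 0.200 mmol/kg

[CO2*] = KH · pCO2 = 10^(−1.37) × 1.35×10^4×10^-6 = 5.759×10^-4 mol/kg
α₀ = 1/(1 + K1/[H⁺] + K1K2/[H⁺]²) = 1/(1 + 10^+1.49 + 10^-0.46) = 0.03101
DIC = [CO2*]/α₀ = 5.759×10^-4 / 0.03101 = 18.57 mmol/kg
[CO3²⁻] = α₂·DIC; α₂ = 0.01075, so [CO3²⁻] = 0.01075 × 18.57 = 0.200 mmol/kg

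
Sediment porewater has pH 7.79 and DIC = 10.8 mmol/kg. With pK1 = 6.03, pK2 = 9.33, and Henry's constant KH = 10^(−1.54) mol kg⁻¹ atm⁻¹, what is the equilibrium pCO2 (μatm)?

α₀ = 1 / (1 + K1/[H⁺] + K1K2/[H⁺]²) = 1 / (1 + 10^+1.76 + 10^+0.22)
   = 1 / (1 + 57.544 + 1.6596) = 1/60.204 = 0.01661
[CO2*] = α₀ × DIC = 0.01661 × 10.8 = 0.1794 mmol/kg
pCO2 = [CO2*]/KH = 1.794×10^-4 / 2.884×10^-2 = 6220 μatm

pCO2 = 6220 μatm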